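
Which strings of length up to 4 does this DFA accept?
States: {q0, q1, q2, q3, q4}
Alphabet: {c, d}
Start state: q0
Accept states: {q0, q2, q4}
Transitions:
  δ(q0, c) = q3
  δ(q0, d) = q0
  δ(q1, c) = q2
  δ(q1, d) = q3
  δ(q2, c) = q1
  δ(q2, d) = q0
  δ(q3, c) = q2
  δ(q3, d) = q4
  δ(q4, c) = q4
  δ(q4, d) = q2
ε, d, cc, cd, dd, ccd, cdc, cdd, dcc, dcd, ddd, cccc, ccdd, cdcc, cdcd, cddd, dccd, dcdc, dcdd, ddcc, ddcd, dddd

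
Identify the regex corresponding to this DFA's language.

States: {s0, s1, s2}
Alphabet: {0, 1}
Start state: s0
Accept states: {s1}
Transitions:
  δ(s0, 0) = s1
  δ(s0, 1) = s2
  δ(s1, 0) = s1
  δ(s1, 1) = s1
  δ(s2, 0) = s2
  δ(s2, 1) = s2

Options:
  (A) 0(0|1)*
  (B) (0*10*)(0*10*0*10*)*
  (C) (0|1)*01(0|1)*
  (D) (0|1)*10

Check each option against the DFA on short strings; one disagreement eliminates an option:
  (A) 0(0|1)*: agrees with the DFA on every string of length ≤ 6
  (B) (0*10*)(0*10*0*10*)*: on '0' the DFA goes s0 → s1 and accepts (s1 ∈ Accept), but the regex does not match it → eliminate
  (C) (0|1)*01(0|1)*: on '0' the DFA goes s0 → s1 and accepts (s1 ∈ Accept), but the regex does not match it → eliminate
  (D) (0|1)*10: on '0' the DFA goes s0 → s1 and accepts (s1 ∈ Accept), but the regex does not match it → eliminate
Only (A) is consistent with the DFA.
(A) 0(0|1)*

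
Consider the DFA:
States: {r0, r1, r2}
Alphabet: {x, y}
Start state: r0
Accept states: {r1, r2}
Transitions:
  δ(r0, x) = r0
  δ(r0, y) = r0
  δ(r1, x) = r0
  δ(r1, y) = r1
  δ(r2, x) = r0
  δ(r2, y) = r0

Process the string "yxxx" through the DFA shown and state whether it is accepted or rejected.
Processing string "yxxx":
  r0 --y--> r0
  r0 --x--> r0
  r0 --x--> r0
  r0 --x--> r0
Final state: r0
Accept states: {r1, r2}
No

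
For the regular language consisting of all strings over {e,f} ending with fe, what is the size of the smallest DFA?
By Myhill–Nerode, count the distinguishable equivalence classes: 3 classes — one per longest suffix of the input that is a prefix of 'fe' (lengths 0 through 2); only the length-2 class is accepting.
3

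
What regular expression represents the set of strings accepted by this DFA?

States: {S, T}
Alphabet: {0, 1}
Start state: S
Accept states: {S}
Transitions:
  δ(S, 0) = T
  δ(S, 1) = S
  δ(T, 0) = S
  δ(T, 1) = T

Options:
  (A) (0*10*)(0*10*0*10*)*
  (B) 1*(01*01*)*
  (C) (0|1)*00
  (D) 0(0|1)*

Check each option against the DFA on short strings; one disagreement eliminates an option:
  (A) (0*10*)(0*10*0*10*)*: on ε the DFA stays in S and accepts (S ∈ Accept), but the regex does not match it → eliminate
  (B) 1*(01*01*)*: agrees with the DFA on every string of length ≤ 6
  (C) (0|1)*00: on ε the DFA stays in S and accepts (S ∈ Accept), but the regex does not match it → eliminate
  (D) 0(0|1)*: on ε the DFA stays in S and accepts (S ∈ Accept), but the regex does not match it → eliminate
Only (B) is consistent with the DFA.
(B) 1*(01*01*)*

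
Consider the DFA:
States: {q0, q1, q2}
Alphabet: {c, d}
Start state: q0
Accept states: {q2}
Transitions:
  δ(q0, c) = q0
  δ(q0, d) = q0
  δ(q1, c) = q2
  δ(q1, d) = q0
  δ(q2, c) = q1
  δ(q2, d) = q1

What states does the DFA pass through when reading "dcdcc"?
read 'd': q0 → q0
  read 'c': q0 → q0
  read 'd': q0 → q0
  read 'c': q0 → q0
  read 'c': q0 → q0
q0 -> q0 -> q0 -> q0 -> q0 -> q0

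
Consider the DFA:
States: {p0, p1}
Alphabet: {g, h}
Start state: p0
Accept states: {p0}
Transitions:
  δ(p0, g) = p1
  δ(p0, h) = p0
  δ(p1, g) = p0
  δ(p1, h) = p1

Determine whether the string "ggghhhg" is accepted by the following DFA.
Processing string "ggghhhg":
  p0 --g--> p1
  p1 --g--> p0
  p0 --g--> p1
  p1 --h--> p1
  p1 --h--> p1
  p1 --h--> p1
  p1 --g--> p0
Final state: p0
Accept states: {p0}
Yes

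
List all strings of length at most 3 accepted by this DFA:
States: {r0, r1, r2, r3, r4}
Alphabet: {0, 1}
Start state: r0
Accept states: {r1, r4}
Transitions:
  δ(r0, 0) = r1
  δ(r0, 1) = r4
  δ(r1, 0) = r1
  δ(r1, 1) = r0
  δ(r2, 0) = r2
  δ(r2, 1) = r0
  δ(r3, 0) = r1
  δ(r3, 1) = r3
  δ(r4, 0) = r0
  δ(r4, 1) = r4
0, 1, 00, 11, 000, 010, 011, 100, 101, 111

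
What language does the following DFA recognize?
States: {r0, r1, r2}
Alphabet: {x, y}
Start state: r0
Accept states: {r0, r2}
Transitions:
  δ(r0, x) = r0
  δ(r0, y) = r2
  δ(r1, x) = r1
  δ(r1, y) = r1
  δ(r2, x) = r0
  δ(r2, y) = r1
Testing a few strings:
  'xxy' → accept
  'x' → accept
  'xy' → accept
  'yx' → accept
State roles: r0=last symbol not y (ok); r1=saw yy (dead); r2=last symbol y (ok)
All strings over {x,y} with no two consecutive y's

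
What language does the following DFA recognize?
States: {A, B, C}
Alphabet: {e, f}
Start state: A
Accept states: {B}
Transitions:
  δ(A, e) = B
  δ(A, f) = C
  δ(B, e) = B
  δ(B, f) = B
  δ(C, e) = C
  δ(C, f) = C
Testing a few strings:
  'f' → reject
  'efe' → accept
  'e' → accept
  'ffe' → reject
State roles: A=no input read; B=started with e; C=started with f (dead)
All strings over {e,f} starting with e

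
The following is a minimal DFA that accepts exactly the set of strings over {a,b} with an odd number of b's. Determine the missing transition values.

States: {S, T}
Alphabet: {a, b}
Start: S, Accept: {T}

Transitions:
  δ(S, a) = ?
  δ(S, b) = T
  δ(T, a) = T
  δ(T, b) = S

From the language and accept set, identify what each state tracks — S: even number of b's so far; T: odd number of b's so far.
Each missing δ(q, a) is the state matching the new tracked value after reading a.
δ(S, a) = S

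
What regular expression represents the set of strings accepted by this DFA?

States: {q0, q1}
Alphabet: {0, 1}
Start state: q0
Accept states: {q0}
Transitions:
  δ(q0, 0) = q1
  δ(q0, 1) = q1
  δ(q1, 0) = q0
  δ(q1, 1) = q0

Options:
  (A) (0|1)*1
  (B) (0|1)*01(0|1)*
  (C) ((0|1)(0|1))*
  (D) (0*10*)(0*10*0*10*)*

Check each option against the DFA on short strings; one disagreement eliminates an option:
  (A) (0|1)*1: on ε the DFA stays in q0 and accepts (q0 ∈ Accept), but the regex does not match it → eliminate
  (B) (0|1)*01(0|1)*: on ε the DFA stays in q0 and accepts (q0 ∈ Accept), but the regex does not match it → eliminate
  (C) ((0|1)(0|1))*: agrees with the DFA on every string of length ≤ 6
  (D) (0*10*)(0*10*0*10*)*: on ε the DFA stays in q0 and accepts (q0 ∈ Accept), but the regex does not match it → eliminate
Only (C) is consistent with the DFA.
(C) ((0|1)(0|1))*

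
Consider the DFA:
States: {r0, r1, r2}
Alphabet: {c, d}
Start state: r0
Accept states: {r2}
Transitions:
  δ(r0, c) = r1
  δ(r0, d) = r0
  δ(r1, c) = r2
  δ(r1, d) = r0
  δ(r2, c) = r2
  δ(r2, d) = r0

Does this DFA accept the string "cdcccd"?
Processing string "cdcccd":
  r0 --c--> r1
  r1 --d--> r0
  r0 --c--> r1
  r1 --c--> r2
  r2 --c--> r2
  r2 --d--> r0
Final state: r0
Accept states: {r2}
No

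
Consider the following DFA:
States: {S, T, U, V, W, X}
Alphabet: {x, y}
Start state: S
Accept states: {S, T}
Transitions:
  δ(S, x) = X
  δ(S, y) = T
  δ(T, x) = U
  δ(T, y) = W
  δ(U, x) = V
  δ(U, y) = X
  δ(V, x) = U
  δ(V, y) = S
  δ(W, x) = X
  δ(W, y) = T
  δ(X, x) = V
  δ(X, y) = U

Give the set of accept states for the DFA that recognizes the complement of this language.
Complement accept states = All states \ Original accept states
= {S, T, U, V, W, X} \ {S, T}
{U, V, W, X}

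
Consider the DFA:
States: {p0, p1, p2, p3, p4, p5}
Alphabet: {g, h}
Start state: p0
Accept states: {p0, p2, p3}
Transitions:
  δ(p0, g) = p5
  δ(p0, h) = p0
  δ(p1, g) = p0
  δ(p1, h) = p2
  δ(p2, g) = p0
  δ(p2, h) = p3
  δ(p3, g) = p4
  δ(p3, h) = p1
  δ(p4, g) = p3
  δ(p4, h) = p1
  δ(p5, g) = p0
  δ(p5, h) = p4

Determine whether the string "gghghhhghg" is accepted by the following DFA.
Processing string "gghghhhghg":
  p0 --g--> p5
  p5 --g--> p0
  p0 --h--> p0
  p0 --g--> p5
  p5 --h--> p4
  p4 --h--> p1
  p1 --h--> p2
  p2 --g--> p0
  p0 --h--> p0
  p0 --g--> p5
Final state: p5
Accept states: {p0, p2, p3}
No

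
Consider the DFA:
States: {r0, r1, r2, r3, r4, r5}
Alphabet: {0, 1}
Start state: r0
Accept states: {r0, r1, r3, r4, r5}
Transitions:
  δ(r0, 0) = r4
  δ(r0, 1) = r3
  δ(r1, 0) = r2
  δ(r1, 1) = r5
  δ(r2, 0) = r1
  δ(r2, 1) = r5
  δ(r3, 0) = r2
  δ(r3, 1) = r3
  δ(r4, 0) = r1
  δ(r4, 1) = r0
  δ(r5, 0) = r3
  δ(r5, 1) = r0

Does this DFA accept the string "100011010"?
Processing string "100011010":
  r0 --1--> r3
  r3 --0--> r2
  r2 --0--> r1
  r1 --0--> r2
  r2 --1--> r5
  r5 --1--> r0
  r0 --0--> r4
  r4 --1--> r0
  r0 --0--> r4
Final state: r4
Accept states: {r0, r1, r3, r4, r5}
Yes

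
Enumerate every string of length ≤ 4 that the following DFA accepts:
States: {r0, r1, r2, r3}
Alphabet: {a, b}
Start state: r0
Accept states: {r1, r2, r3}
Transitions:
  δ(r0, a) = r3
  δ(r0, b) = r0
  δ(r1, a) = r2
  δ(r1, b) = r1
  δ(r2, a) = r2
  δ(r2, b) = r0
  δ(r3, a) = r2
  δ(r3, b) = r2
a, aa, ab, ba, aaa, aba, baa, bab, bba, aaaa, aaba, abaa, abba, baaa, baba, bbaa, bbab, bbba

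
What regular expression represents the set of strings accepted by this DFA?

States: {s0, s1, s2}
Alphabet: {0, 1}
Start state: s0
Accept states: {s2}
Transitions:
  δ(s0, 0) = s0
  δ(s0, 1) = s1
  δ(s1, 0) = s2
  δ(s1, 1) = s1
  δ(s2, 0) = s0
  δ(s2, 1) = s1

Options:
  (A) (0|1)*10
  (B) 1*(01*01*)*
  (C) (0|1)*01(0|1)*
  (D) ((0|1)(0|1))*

Check each option against the DFA on short strings; one disagreement eliminates an option:
  (A) (0|1)*10: agrees with the DFA on every string of length ≤ 6
  (B) 1*(01*01*)*: on ε the DFA stays in s0 and rejects (s0 ∉ Accept), but the regex matches it → eliminate
  (C) (0|1)*01(0|1)*: on '01' the DFA goes s0 → s0 → s1 and rejects (s1 ∉ Accept), but the regex matches it → eliminate
  (D) ((0|1)(0|1))*: on ε the DFA stays in s0 and rejects (s0 ∉ Accept), but the regex matches it → eliminate
Only (A) is consistent with the DFA.
(A) (0|1)*10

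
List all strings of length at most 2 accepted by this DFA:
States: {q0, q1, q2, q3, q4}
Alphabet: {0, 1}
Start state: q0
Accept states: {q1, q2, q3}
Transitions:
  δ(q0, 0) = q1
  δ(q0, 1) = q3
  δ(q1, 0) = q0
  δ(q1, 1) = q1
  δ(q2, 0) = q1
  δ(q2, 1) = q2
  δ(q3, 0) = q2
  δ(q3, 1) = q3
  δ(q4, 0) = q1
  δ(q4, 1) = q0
0, 1, 01, 10, 11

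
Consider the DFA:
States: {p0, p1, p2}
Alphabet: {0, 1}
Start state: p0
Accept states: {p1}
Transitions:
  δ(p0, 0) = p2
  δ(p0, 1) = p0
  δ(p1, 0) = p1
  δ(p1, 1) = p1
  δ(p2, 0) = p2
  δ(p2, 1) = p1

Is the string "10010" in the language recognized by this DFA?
Processing string "10010":
  p0 --1--> p0
  p0 --0--> p2
  p2 --0--> p2
  p2 --1--> p1
  p1 --0--> p1
Final state: p1
Accept states: {p1}
Yes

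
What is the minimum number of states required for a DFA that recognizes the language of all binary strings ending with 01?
By Myhill–Nerode, count the distinguishable equivalence classes: 3 classes — one per longest suffix of the input that is a prefix of '01' (lengths 0 through 2); only the length-2 class is accepting.
3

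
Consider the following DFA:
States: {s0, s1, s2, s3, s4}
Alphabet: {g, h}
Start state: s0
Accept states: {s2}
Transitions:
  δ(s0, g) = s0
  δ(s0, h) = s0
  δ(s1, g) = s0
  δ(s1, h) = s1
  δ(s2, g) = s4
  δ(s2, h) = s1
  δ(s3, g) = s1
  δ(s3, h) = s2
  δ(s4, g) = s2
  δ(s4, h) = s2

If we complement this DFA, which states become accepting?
Complement accept states = All states \ Original accept states
= {s0, s1, s2, s3, s4} \ {s2}
{s0, s1, s3, s4}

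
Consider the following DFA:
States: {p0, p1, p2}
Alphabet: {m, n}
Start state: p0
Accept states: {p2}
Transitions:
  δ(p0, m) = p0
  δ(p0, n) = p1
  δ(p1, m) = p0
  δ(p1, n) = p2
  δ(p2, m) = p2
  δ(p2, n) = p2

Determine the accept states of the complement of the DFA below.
Complement accept states = All states \ Original accept states
= {p0, p1, p2} \ {p2}
{p0, p1}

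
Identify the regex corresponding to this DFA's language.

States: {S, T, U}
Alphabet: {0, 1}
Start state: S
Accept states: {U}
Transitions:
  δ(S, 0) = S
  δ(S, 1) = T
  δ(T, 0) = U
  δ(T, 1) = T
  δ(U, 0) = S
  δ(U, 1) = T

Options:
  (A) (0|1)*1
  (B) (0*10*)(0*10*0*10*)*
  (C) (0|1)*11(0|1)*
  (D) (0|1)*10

Check each option against the DFA on short strings; one disagreement eliminates an option:
  (A) (0|1)*1: on '1' the DFA goes S → T and rejects (T ∉ Accept), but the regex matches it → eliminate
  (B) (0*10*)(0*10*0*10*)*: on '1' the DFA goes S → T and rejects (T ∉ Accept), but the regex matches it → eliminate
  (C) (0|1)*11(0|1)*: on '10' the DFA goes S → T → U and accepts (U ∈ Accept), but the regex does not match it → eliminate
  (D) (0|1)*10: agrees with the DFA on every string of length ≤ 6
Only (D) is consistent with the DFA.
(D) (0|1)*10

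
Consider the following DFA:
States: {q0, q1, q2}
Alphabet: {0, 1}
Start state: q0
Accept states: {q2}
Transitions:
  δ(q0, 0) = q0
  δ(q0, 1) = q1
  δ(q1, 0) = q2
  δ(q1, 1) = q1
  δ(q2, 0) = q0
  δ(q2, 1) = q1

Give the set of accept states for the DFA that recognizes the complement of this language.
Complement accept states = All states \ Original accept states
= {q0, q1, q2} \ {q2}
{q0, q1}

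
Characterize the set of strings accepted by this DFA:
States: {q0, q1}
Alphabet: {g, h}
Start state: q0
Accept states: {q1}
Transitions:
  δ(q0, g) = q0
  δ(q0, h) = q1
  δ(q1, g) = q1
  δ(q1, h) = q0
Testing a few strings:
  'h' → accept
  'ghh' → reject
  'hgg' → accept
  'ggh' → accept
State roles: q0=even number of h's so far; q1=odd number of h's so far
All strings over {g,h} with an odd number of h's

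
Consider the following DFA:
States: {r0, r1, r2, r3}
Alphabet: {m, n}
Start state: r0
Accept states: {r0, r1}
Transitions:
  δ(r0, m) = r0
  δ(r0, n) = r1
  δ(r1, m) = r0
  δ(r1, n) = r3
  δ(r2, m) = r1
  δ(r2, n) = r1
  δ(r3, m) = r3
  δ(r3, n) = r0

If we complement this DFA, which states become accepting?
Complement accept states = All states \ Original accept states
= {r0, r1, r2, r3} \ {r0, r1}
{r2, r3}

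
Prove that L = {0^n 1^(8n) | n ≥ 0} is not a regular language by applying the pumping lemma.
Assume L is regular with pumping length p. Idea: pumping the 0-block breaks the 1:8 ratio.
Choose s = 0^p 1^(8p) (length 9p ≥ p). By the pumping lemma, s = xyz with |xy| ≤ p, |y| > 0, so y = 0^k with k ≥ 1. Then xy²z = 0^(p+k) 1^(8p). For this to be in L we would need 8p = 8(p+k), i.e. 8k = 0, contradicting k ≥ 1. So xy²z ∉ L.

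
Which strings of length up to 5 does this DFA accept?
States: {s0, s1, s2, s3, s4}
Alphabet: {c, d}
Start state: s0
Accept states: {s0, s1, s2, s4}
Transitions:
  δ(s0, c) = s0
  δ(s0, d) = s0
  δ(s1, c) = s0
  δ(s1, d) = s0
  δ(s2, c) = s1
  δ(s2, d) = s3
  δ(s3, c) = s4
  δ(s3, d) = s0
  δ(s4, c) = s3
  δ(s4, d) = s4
ε, c, d, cc, cd, dc, dd, ccc, ccd, cdc, cdd, dcc, dcd, ddc, ddd, cccc, cccd, ccdc, ccdd, cdcc, cdcd, cddc, cddd, dccc, dccd, dcdc, dcdd, ddcc, ddcd, dddc, dddd, ccccc, ccccd, cccdc, cccdd, ccdcc, ccdcd, ccddc, ccddd, cdccc, cdccd, cdcdc, cdcdd, cddcc, cddcd, cdddc, cdddd, dcccc, dcccd, dccdc, dccdd, dcdcc, dcdcd, dcddc, dcddd, ddccc, ddccd, ddcdc, ddcdd, dddcc, dddcd, ddddc, ddddd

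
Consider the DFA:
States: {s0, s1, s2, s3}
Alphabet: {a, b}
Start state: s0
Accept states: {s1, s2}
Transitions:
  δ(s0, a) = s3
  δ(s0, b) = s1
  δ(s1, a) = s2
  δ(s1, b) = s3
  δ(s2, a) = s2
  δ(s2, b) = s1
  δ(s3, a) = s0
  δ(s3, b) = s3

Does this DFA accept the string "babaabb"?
Processing string "babaabb":
  s0 --b--> s1
  s1 --a--> s2
  s2 --b--> s1
  s1 --a--> s2
  s2 --a--> s2
  s2 --b--> s1
  s1 --b--> s3
Final state: s3
Accept states: {s1, s2}
No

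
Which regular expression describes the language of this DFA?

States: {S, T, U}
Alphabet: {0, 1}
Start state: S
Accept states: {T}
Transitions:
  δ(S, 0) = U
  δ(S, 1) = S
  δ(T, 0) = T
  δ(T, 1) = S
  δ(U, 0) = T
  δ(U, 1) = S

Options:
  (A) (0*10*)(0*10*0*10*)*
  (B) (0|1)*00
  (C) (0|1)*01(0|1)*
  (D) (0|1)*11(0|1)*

Check each option against the DFA on short strings; one disagreement eliminates an option:
  (A) (0*10*)(0*10*0*10*)*: on '1' the DFA goes S → S and rejects (S ∉ Accept), but the regex matches it → eliminate
  (B) (0|1)*00: agrees with the DFA on every string of length ≤ 6
  (C) (0|1)*01(0|1)*: on '00' the DFA goes S → U → T and accepts (T ∈ Accept), but the regex does not match it → eliminate
  (D) (0|1)*11(0|1)*: on '00' the DFA goes S → U → T and accepts (T ∈ Accept), but the regex does not match it → eliminate
Only (B) is consistent with the DFA.
(B) (0|1)*00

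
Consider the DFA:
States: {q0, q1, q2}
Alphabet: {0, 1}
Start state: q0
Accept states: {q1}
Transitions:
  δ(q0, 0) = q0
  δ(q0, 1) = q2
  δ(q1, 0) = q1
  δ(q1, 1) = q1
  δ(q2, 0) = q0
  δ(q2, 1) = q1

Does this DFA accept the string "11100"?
Processing string "11100":
  q0 --1--> q2
  q2 --1--> q1
  q1 --1--> q1
  q1 --0--> q1
  q1 --0--> q1
Final state: q1
Accept states: {q1}
Yes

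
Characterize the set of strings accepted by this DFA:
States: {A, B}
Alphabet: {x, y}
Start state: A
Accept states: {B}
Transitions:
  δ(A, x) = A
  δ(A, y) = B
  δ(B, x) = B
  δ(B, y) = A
Testing a few strings:
  'x' → reject
  'yxx' → accept
  'yyx' → reject
  'yx' → accept
State roles: A=even number of y's so far; B=odd number of y's so far
All strings over {x,y} with an odd number of y's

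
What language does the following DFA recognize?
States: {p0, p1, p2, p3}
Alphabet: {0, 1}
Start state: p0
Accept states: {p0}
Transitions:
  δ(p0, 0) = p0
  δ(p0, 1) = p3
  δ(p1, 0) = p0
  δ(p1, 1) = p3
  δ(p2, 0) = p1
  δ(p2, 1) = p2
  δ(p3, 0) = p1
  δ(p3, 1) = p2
Testing a few strings:
  '01' → reject
  '0' → accept
  '0000' → accept
  '0011' → reject
State roles: p0=value ≡ 0 (mod 4); p1=value ≡ 2 (mod 4); p2=value ≡ 3 (mod 4); p3=value ≡ 1 (mod 4)
All binary strings representing a multiple of 4 (read in base 2; leading zeros allowed and ε counts as 0)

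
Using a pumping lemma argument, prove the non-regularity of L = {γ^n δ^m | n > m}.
Assume L is regular with pumping length p. Idea: pumping down the γ-block drops the γ-count to at most the δ-count.
Choose s = γ^(p+1) δ^p ∈ L (|s| = 2p+1 ≥ p). By the pumping lemma, s = xyz with |xy| ≤ p, |y| > 0, so y = γ^k with k ≥ 1. Take i = 0: xz = γ^(p+1−k) δ^p. Since k ≥ 1, p+1−k ≤ p, so the number of γ's is no longer strictly greater than the number of δ's, hence xz ∉ L.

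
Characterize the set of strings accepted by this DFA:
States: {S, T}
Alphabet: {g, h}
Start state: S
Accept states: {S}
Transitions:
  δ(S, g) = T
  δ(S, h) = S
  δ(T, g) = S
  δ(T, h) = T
Testing a few strings:
  'g' → reject
  'ggh' → accept
  'h' → accept
  'hgg' → accept
State roles: S=even number of g's so far; T=odd number of g's so far
All strings over {g,h} with an even number of g's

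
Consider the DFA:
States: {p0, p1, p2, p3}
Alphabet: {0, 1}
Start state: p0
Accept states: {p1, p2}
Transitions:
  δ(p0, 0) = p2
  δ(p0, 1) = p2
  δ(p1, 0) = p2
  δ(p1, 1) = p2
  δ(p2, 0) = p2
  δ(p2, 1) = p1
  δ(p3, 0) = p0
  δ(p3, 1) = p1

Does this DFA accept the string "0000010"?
Processing string "0000010":
  p0 --0--> p2
  p2 --0--> p2
  p2 --0--> p2
  p2 --0--> p2
  p2 --0--> p2
  p2 --1--> p1
  p1 --0--> p2
Final state: p2
Accept states: {p1, p2}
Yes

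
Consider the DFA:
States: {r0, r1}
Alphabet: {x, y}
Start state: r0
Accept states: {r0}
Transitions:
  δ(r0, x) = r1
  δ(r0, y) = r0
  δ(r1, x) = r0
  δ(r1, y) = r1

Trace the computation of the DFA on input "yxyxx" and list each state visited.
read 'y': r0 → r0
  read 'x': r0 → r1
  read 'y': r1 → r1
  read 'x': r1 → r0
  read 'x': r0 → r1
r0 -> r0 -> r1 -> r1 -> r0 -> r1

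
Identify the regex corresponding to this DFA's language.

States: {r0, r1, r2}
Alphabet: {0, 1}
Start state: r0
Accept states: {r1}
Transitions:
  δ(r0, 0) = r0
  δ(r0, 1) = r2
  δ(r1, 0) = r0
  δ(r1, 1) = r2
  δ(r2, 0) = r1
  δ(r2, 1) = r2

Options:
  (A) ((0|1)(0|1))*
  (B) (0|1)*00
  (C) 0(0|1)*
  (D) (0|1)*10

Check each option against the DFA on short strings; one disagreement eliminates an option:
  (A) ((0|1)(0|1))*: on ε the DFA stays in r0 and rejects (r0 ∉ Accept), but the regex matches it → eliminate
  (B) (0|1)*00: on '00' the DFA goes r0 → r0 → r0 and rejects (r0 ∉ Accept), but the regex matches it → eliminate
  (C) 0(0|1)*: on '0' the DFA goes r0 → r0 and rejects (r0 ∉ Accept), but the regex matches it → eliminate
  (D) (0|1)*10: agrees with the DFA on every string of length ≤ 6
Only (D) is consistent with the DFA.
(D) (0|1)*10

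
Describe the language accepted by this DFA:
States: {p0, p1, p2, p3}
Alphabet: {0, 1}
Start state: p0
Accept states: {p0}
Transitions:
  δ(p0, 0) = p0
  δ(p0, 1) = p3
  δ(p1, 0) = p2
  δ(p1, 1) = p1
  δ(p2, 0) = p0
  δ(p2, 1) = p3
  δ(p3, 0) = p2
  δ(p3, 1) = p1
Testing a few strings:
  '0010' → reject
  '100' → accept
  '0011' → reject
  '0' → accept
State roles: p0=value ≡ 0 (mod 4); p1=value ≡ 3 (mod 4); p2=value ≡ 2 (mod 4); p3=value ≡ 1 (mod 4)
All binary strings representing a multiple of 4 (read in base 2; leading zeros allowed and ε counts as 0)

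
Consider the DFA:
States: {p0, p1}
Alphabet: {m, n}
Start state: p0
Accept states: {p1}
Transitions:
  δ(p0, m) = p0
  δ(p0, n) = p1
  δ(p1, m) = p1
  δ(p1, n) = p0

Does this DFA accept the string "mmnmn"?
Processing string "mmnmn":
  p0 --m--> p0
  p0 --m--> p0
  p0 --n--> p1
  p1 --m--> p1
  p1 --n--> p0
Final state: p0
Accept states: {p1}
No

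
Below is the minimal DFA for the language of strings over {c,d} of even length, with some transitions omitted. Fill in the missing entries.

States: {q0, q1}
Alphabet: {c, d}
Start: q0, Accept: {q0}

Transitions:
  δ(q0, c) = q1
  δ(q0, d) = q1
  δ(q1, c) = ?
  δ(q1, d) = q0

From the language and accept set, identify what each state tracks — q0: even length so far; q1: odd length so far.
Each missing δ(q, a) is the state matching the new tracked value after reading a.
δ(q1, c) = q0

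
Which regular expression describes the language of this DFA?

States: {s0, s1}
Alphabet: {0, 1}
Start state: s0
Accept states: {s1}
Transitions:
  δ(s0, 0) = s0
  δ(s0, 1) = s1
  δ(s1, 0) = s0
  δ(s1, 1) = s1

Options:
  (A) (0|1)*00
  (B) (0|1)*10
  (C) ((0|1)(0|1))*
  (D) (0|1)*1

Check each option against the DFA on short strings; one disagreement eliminates an option:
  (A) (0|1)*00: on '1' the DFA goes s0 → s1 and accepts (s1 ∈ Accept), but the regex does not match it → eliminate
  (B) (0|1)*10: on '1' the DFA goes s0 → s1 and accepts (s1 ∈ Accept), but the regex does not match it → eliminate
  (C) ((0|1)(0|1))*: on ε the DFA stays in s0 and rejects (s0 ∉ Accept), but the regex matches it → eliminate
  (D) (0|1)*1: agrees with the DFA on every string of length ≤ 6
Only (D) is consistent with the DFA.
(D) (0|1)*1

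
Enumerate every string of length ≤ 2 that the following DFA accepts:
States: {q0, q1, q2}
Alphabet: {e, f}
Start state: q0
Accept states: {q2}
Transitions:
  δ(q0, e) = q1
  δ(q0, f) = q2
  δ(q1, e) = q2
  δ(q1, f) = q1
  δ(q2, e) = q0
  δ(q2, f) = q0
f, ee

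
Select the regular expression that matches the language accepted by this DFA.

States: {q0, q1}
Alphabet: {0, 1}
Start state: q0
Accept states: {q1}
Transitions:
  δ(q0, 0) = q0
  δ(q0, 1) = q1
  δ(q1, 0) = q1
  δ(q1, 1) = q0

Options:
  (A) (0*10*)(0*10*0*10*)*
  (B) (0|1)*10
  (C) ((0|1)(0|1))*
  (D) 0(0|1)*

Check each option against the DFA on short strings; one disagreement eliminates an option:
  (A) (0*10*)(0*10*0*10*)*: agrees with the DFA on every string of length ≤ 6
  (B) (0|1)*10: on '1' the DFA goes q0 → q1 and accepts (q1 ∈ Accept), but the regex does not match it → eliminate
  (C) ((0|1)(0|1))*: on ε the DFA stays in q0 and rejects (q0 ∉ Accept), but the regex matches it → eliminate
  (D) 0(0|1)*: on '0' the DFA goes q0 → q0 and rejects (q0 ∉ Accept), but the regex matches it → eliminate
Only (A) is consistent with the DFA.
(A) (0*10*)(0*10*0*10*)*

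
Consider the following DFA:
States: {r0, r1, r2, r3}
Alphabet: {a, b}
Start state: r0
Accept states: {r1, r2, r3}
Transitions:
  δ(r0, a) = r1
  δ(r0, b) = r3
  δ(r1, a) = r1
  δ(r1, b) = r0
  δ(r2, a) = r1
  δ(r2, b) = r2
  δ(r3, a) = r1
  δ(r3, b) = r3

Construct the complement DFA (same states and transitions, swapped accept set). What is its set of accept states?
Complement accept states = All states \ Original accept states
= {r0, r1, r2, r3} \ {r1, r2, r3}
{r0}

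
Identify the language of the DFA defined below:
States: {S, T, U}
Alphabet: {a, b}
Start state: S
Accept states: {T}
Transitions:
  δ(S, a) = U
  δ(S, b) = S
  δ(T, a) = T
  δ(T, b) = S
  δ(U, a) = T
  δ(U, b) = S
Testing a few strings:
  'a' → reject
  'bab' → reject
  'ba' → reject
  'b' → reject
State roles: S=last symbol not a; T=two trailing a's; U=one trailing a
All strings over {a,b} ending with aa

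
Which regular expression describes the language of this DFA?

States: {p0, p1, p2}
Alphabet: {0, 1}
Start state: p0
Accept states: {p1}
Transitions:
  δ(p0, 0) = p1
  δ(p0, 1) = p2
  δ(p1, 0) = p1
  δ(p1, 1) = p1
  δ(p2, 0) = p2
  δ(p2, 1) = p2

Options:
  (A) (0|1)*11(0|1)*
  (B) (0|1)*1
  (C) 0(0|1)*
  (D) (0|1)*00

Check each option against the DFA on short strings; one disagreement eliminates an option:
  (A) (0|1)*11(0|1)*: on '0' the DFA goes p0 → p1 and accepts (p1 ∈ Accept), but the regex does not match it → eliminate
  (B) (0|1)*1: on '0' the DFA goes p0 → p1 and accepts (p1 ∈ Accept), but the regex does not match it → eliminate
  (C) 0(0|1)*: agrees with the DFA on every string of length ≤ 6
  (D) (0|1)*00: on '0' the DFA goes p0 → p1 and accepts (p1 ∈ Accept), but the regex does not match it → eliminate
Only (C) is consistent with the DFA.
(C) 0(0|1)*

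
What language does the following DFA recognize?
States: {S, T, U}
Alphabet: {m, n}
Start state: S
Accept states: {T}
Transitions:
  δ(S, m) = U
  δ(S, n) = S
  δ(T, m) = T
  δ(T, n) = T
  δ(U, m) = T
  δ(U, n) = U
Testing a few strings:
  'nnm' → reject
  'nnmm' → accept
  'mmnn' → accept
  'nm' → reject
State roles: S=zero m's seen; T=≥ two m's seen; U=one m seen
All strings over {m,n} containing at least two m's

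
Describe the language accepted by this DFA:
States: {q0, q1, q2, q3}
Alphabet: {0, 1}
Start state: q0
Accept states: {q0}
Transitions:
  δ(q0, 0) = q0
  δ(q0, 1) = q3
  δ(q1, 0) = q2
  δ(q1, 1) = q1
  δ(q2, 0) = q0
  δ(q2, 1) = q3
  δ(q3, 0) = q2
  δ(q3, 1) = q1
Testing a few strings:
  '1100' → accept
  '100' → accept
  '000' → accept
  '0' → accept
State roles: q0=value ≡ 0 (mod 4); q1=value ≡ 3 (mod 4); q2=value ≡ 2 (mod 4); q3=value ≡ 1 (mod 4)
All binary strings representing a multiple of 4 (read in base 2; leading zeros allowed and ε counts as 0)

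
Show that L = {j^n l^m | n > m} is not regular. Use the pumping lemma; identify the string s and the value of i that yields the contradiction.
Assume L is regular with pumping length p. Idea: pumping down the j-block drops the j-count to at most the l-count.
Choose s = j^(p+1) l^p ∈ L (|s| = 2p+1 ≥ p). By the pumping lemma, s = xyz with |xy| ≤ p, |y| > 0, so y = j^k with k ≥ 1. Take i = 0: xz = j^(p+1−k) l^p. Since k ≥ 1, p+1−k ≤ p, so the number of j's is no longer strictly greater than the number of l's, hence xz ∉ L.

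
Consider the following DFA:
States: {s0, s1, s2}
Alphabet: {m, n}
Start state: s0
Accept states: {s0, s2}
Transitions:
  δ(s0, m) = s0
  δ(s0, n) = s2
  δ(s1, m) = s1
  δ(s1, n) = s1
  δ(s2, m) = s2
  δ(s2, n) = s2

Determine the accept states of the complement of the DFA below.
Complement accept states = All states \ Original accept states
= {s0, s1, s2} \ {s0, s2}
{s1}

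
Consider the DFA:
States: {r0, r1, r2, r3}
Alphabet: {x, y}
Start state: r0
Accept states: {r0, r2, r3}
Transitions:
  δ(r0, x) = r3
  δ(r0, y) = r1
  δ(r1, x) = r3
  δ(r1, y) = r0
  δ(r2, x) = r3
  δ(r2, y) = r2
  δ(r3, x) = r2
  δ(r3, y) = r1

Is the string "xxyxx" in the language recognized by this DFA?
Processing string "xxyxx":
  r0 --x--> r3
  r3 --x--> r2
  r2 --y--> r2
  r2 --x--> r3
  r3 --x--> r2
Final state: r2
Accept states: {r0, r2, r3}
Yes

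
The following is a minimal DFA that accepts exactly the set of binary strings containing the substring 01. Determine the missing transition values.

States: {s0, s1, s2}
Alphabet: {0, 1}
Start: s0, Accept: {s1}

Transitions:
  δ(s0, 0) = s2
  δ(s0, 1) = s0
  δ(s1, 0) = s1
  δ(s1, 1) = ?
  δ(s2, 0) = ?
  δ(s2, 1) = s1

From the language and accept set, identify what each state tracks — s0: no 0 seen yet; s1: substring 01 seen; s2: seen a 0, waiting for 1.
Each missing δ(q, a) is the state matching the new tracked value after reading a.
δ(s1, 1) = s1; δ(s2, 0) = s2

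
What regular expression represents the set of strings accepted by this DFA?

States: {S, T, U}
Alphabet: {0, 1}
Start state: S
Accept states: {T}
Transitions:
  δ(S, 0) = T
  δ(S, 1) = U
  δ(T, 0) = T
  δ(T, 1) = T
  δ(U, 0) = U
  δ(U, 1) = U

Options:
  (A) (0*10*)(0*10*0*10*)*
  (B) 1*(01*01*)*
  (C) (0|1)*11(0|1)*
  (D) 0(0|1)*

Check each option against the DFA on short strings; one disagreement eliminates an option:
  (A) (0*10*)(0*10*0*10*)*: on '0' the DFA goes S → T and accepts (T ∈ Accept), but the regex does not match it → eliminate
  (B) 1*(01*01*)*: on ε the DFA stays in S and rejects (S ∉ Accept), but the regex matches it → eliminate
  (C) (0|1)*11(0|1)*: on '0' the DFA goes S → T and accepts (T ∈ Accept), but the regex does not match it → eliminate
  (D) 0(0|1)*: agrees with the DFA on every string of length ≤ 6
Only (D) is consistent with the DFA.
(D) 0(0|1)*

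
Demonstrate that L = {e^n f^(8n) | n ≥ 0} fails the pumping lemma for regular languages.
Assume L is regular with pumping length p. Idea: pumping the e-block breaks the 1:8 ratio.
Choose s = e^p f^(8p) (length 9p ≥ p). By the pumping lemma, s = xyz with |xy| ≤ p, |y| > 0, so y = e^k with k ≥ 1. Then xy²z = e^(p+k) f^(8p). For this to be in L we would need 8p = 8(p+k), i.e. 8k = 0, contradicting k ≥ 1. So xy²z ∉ L.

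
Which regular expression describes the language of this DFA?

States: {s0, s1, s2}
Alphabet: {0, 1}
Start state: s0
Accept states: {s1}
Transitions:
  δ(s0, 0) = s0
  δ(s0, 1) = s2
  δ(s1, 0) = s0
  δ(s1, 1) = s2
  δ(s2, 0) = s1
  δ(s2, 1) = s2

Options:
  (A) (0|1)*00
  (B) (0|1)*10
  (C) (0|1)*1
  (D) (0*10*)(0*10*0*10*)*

Check each option against the DFA on short strings; one disagreement eliminates an option:
  (A) (0|1)*00: on '00' the DFA goes s0 → s0 → s0 and rejects (s0 ∉ Accept), but the regex matches it → eliminate
  (B) (0|1)*10: agrees with the DFA on every string of length ≤ 6
  (C) (0|1)*1: on '1' the DFA goes s0 → s2 and rejects (s2 ∉ Accept), but the regex matches it → eliminate
  (D) (0*10*)(0*10*0*10*)*: on '1' the DFA goes s0 → s2 and rejects (s2 ∉ Accept), but the regex matches it → eliminate
Only (B) is consistent with the DFA.
(B) (0|1)*10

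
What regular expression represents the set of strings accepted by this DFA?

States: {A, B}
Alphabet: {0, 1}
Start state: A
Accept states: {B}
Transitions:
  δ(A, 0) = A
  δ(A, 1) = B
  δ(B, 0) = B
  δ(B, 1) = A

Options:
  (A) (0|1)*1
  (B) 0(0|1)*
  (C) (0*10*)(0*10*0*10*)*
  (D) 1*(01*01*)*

Check each option against the DFA on short strings; one disagreement eliminates an option:
  (A) (0|1)*1: on '10' the DFA goes A → B → B and accepts (B ∈ Accept), but the regex does not match it → eliminate
  (B) 0(0|1)*: on '0' the DFA goes A → A and rejects (A ∉ Accept), but the regex matches it → eliminate
  (C) (0*10*)(0*10*0*10*)*: agrees with the DFA on every string of length ≤ 6
  (D) 1*(01*01*)*: on ε the DFA stays in A and rejects (A ∉ Accept), but the regex matches it → eliminate
Only (C) is consistent with the DFA.
(C) (0*10*)(0*10*0*10*)*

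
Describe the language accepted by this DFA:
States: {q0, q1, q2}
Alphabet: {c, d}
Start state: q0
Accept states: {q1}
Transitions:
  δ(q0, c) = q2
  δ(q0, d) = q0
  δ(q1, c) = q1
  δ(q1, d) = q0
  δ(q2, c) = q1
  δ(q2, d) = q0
Testing a few strings:
  'ccd' → reject
  'cdc' → reject
  'ddc' → reject
  'cdd' → reject
State roles: q0=last symbol not c; q1=two trailing c's; q2=one trailing c
All strings over {c,d} ending with cc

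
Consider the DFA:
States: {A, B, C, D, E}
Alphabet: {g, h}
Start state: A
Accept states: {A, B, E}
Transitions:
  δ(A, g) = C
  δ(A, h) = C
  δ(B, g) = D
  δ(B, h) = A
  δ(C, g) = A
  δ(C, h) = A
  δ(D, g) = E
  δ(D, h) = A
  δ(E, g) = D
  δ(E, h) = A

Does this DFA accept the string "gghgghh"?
Processing string "gghgghh":
  A --g--> C
  C --g--> A
  A --h--> C
  C --g--> A
  A --g--> C
  C --h--> A
  A --h--> C
Final state: C
Accept states: {A, B, E}
No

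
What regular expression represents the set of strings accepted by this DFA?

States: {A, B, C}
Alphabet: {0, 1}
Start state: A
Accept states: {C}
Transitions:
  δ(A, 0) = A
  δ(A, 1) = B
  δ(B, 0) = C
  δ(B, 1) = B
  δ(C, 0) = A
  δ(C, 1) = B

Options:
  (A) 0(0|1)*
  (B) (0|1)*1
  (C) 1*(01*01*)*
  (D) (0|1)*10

Check each option against the DFA on short strings; one disagreement eliminates an option:
  (A) 0(0|1)*: on '0' the DFA goes A → A and rejects (A ∉ Accept), but the regex matches it → eliminate
  (B) (0|1)*1: on '1' the DFA goes A → B and rejects (B ∉ Accept), but the regex matches it → eliminate
  (C) 1*(01*01*)*: on ε the DFA stays in A and rejects (A ∉ Accept), but the regex matches it → eliminate
  (D) (0|1)*10: agrees with the DFA on every string of length ≤ 6
Only (D) is consistent with the DFA.
(D) (0|1)*10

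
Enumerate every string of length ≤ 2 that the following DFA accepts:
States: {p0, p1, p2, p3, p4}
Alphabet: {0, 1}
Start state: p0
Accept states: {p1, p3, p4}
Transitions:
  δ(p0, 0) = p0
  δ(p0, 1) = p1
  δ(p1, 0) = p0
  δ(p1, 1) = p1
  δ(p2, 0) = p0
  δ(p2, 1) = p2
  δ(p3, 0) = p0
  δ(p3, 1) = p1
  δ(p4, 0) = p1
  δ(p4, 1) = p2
1, 01, 11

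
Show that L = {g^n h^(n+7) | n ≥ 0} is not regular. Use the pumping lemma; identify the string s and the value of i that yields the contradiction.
Assume L is regular with pumping length p. Idea: pumping the g-block breaks the fixed offset of 7.
Choose s = g^p h^(p+7) ∈ L. By the pumping lemma, s = xyz with |xy| ≤ p, |y| > 0, so y = g^k with k ≥ 1. Then xy²z = g^(p+k) h^(p+7). For this to be in L we would need p+7 = (p+k)+7, i.e. k = 0, contradicting k ≥ 1. So xy²z ∉ L.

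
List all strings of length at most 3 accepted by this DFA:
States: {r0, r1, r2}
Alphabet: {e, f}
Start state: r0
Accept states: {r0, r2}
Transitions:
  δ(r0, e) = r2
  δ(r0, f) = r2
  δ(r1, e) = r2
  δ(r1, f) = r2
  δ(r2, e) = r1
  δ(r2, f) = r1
ε, e, f, eee, eef, efe, eff, fee, fef, ffe, fff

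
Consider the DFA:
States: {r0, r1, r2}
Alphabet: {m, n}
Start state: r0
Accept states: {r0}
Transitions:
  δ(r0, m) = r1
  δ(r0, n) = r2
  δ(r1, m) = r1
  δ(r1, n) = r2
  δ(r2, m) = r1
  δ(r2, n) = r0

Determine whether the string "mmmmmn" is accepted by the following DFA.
Processing string "mmmmmn":
  r0 --m--> r1
  r1 --m--> r1
  r1 --m--> r1
  r1 --m--> r1
  r1 --m--> r1
  r1 --n--> r2
Final state: r2
Accept states: {r0}
No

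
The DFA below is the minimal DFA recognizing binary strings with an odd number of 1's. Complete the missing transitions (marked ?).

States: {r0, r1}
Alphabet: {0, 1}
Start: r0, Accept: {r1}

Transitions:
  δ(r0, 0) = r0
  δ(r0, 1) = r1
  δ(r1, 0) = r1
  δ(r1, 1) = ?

From the language and accept set, identify what each state tracks — r0: even number of 1's so far; r1: odd number of 1's so far.
Each missing δ(q, a) is the state matching the new tracked value after reading a.
δ(r1, 1) = r0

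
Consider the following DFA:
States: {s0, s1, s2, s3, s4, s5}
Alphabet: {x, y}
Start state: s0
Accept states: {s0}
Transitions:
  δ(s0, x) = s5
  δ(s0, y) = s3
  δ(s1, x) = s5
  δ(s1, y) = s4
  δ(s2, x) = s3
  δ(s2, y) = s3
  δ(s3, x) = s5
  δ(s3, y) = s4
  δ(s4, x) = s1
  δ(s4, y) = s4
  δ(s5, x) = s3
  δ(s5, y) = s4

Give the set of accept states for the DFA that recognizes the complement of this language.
Complement accept states = All states \ Original accept states
= {s0, s1, s2, s3, s4, s5} \ {s0}
{s1, s2, s3, s4, s5}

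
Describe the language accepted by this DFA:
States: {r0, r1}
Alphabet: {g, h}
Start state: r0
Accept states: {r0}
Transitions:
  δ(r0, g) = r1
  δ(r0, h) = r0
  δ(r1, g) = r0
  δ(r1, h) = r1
Testing a few strings:
  'gh' → reject
  'h' → accept
  'hhh' → accept
  'ggg' → reject
State roles: r0=even number of g's so far; r1=odd number of g's so far
All strings over {g,h} with an even number of g's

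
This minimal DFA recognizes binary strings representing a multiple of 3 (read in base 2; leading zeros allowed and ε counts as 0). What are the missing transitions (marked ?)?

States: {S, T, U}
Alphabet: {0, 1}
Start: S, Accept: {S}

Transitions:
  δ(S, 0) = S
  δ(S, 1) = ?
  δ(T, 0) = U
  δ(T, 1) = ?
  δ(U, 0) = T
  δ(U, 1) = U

From the language and accept set, identify what each state tracks — S: value ≡ 0 (mod 3); T: value ≡ 1 (mod 3); U: value ≡ 2 (mod 3).
Each missing δ(q, a) is the state matching the new tracked value after reading a.
δ(S, 1) = T; δ(T, 1) = S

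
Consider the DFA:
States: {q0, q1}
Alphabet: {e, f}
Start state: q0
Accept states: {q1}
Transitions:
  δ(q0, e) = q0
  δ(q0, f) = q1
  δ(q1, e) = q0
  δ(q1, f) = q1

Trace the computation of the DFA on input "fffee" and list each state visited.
read 'f': q0 → q1
  read 'f': q1 → q1
  read 'f': q1 → q1
  read 'e': q1 → q0
  read 'e': q0 → q0
q0 -> q1 -> q1 -> q1 -> q0 -> q0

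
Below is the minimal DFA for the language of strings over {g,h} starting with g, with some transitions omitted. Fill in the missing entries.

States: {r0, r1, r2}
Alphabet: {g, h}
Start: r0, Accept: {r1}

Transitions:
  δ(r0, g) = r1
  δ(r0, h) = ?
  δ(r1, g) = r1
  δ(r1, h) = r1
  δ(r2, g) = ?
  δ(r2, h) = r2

From the language and accept set, identify what each state tracks — r0: no input read; r1: started with g; r2: started with h (dead).
Each missing δ(q, a) is the state matching the new tracked value after reading a.
δ(r0, h) = r2; δ(r2, g) = r2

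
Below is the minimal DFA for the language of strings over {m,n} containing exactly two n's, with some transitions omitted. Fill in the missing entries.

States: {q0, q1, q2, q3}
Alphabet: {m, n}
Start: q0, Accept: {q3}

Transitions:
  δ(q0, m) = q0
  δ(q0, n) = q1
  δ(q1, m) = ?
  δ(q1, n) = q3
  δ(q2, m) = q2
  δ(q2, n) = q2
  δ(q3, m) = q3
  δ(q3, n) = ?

From the language and accept set, identify what each state tracks — q0: zero n's; q1: one n; q2: ≥ three n's (dead); q3: two n's.
Each missing δ(q, a) is the state matching the new tracked value after reading a.
δ(q1, m) = q1; δ(q3, n) = q2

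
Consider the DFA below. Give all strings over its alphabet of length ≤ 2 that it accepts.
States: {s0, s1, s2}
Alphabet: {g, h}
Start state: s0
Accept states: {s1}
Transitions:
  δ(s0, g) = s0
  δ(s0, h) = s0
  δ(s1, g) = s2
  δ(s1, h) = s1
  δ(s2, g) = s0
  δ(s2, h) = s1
None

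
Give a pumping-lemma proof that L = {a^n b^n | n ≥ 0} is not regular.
Assume L is regular with pumping length p. Idea: pumping the a-block changes the count balance.
Choose s = a^p b^p (length 2p ≥ p). By the pumping lemma, s = xyz with |xy| ≤ p, |y| > 0. So y = a^k for some k > 0 (since xy is entirely within the a's). Pumping gives xy²z = a^(p+k) b^p, which is not in L since p+k ≠ p.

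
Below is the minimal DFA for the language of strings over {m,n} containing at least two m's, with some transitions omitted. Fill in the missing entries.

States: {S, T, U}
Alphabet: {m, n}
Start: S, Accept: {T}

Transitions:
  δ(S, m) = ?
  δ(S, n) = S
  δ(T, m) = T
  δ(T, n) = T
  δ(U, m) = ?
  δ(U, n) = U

From the language and accept set, identify what each state tracks — S: zero m's seen; T: ≥ two m's seen; U: one m seen.
Each missing δ(q, a) is the state matching the new tracked value after reading a.
δ(S, m) = U; δ(U, m) = T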